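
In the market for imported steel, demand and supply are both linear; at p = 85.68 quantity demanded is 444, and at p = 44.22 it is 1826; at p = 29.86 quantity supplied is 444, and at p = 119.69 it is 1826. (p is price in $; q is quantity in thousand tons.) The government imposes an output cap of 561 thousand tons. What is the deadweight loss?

Demand slope = (44.22 − 85.68)/(1826 − 444) = −0.03, so p = 99 − 0.03q.
Supply slope = (119.69 − 29.86)/(1826 − 444) = 0.065, so p = 1 + 0.065q.
Competitive equilibrium: 99 − 0.03q = 1 + 0.065q → q* = 1031.57895, p* = 68.05263.
At q = 561: demand price = 99 − 0.03·561 = 82.17; supply price = 1 + 0.065·561 = 37.465.
Δq = 1031.57895 − 561 = 470.57895; wedge = 82.17 − 37.465 = 44.705.
Welfare loss = ½ × 470.57895 × 44.705 = $10518.62 thousand.

$10518.62 thousand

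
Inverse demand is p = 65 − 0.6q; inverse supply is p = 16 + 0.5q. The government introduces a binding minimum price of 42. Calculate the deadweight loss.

21.22

Competitive equilibrium: 65 − 0.6q = 16 + 0.5q → q* = 44.5455, p* = 38.2727.
At the floor p = 42, quantity demanded = (65 − 42)/0.6 = 38.3333.
Sellers' marginal cost at q' = 38.3333: 16 + 0.5·38.3333 = 35.1667.
Δq = 44.5455 − 38.3333 = 6.2122; wedge = 42 − 35.1667 = 6.8333.
The triangle = ½ × 6.2122 × 6.8333 = 21.22.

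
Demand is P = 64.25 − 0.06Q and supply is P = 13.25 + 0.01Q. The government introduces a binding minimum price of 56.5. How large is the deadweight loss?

12575.01

Competitive equilibrium: 64.25 − 0.06Q = 13.25 + 0.01Q → Q* = 728.57143, P* = 20.53571.
At the floor P = 56.5, quantity demanded = (64.25 − 56.5)/0.06 = 129.16667.
Sellers' marginal cost at Q' = 129.16667: 13.25 + 0.01·129.16667 = 14.54167.
ΔQ = 728.57143 − 129.16667 = 599.40476; wedge = 56.5 − 14.54167 = 41.95833.
Welfare loss = ½ × 599.40476 × 41.95833 = 12575.01.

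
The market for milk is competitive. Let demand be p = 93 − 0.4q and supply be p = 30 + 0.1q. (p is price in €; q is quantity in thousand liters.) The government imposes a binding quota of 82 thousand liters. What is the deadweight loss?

€484 thousand

Competitive equilibrium: 93 − 0.4q = 30 + 0.1q → q* = 126, p* = 42.6.
At q = 82: demand price = 93 − 0.4·82 = 60.2; supply price = 30 + 0.1·82 = 38.2.
Δq = 126 − 82 = 44; wedge = 60.2 − 38.2 = 22.
Welfare loss = ½ × 44 × 22 = €484 thousand.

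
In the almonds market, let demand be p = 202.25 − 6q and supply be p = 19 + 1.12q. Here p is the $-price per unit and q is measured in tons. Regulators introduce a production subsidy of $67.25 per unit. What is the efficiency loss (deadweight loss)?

$317.60

Competitive equilibrium: 202.25 − 6q = 19 + 1.12q → q* = 25.73736, p* = 47.82584.
The subsidy lowers effective supply by 67.25: p = 1.12q − 48.25.
New quantity: 202.25 − 6q = 1.12q − 48.25 → q' = 35.18258.
Overproduction Δq = 35.18258 − 25.73736 = 9.44522; wedge = subsidy = 67.25.
DWL = ½ × 9.44522 × 67.25 = $317.60.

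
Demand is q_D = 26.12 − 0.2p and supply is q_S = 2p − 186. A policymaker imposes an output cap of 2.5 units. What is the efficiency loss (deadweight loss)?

In inverse form: demand p = 130.6 − 5q, supply p = 93 + 0.5q.
Competitive equilibrium: 130.6 − 5q = 93 + 0.5q → q* = 6.8364, p* = 96.4182.
At q = 2.5: demand price = 130.6 − 5·2.5 = 118.1; supply price = 93 + 0.5·2.5 = 94.25.
Δq = 6.8364 − 2.5 = 4.3364; wedge = 118.1 − 94.25 = 23.85.
The triangle = ½ × 4.3364 × 23.85 = 51.71.

51.71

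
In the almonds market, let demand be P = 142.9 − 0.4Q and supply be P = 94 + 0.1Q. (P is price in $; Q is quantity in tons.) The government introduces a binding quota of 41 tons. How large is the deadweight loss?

$806.56

Competitive equilibrium: 142.9 − 0.4Q = 94 + 0.1Q → Q* = 97.8, P* = 103.78.
At Q = 41: demand price = 142.9 − 0.4·41 = 126.5; supply price = 94 + 0.1·41 = 98.1.
ΔQ = 97.8 − 41 = 56.8; wedge = 126.5 − 98.1 = 28.4.
DWL = ½ × 56.8 × 28.4 = $806.56.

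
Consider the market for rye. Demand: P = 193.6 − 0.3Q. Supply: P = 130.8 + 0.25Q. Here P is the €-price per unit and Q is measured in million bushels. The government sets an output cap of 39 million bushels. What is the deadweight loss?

Competitive equilibrium: 193.6 − 0.3Q = 130.8 + 0.25Q → Q* = 114.1818, P* = 159.3455.
At Q = 39: demand price = 193.6 − 0.3·39 = 181.9; supply price = 130.8 + 0.25·39 = 140.55.
ΔQ = 114.1818 − 39 = 75.1818; wedge = 181.9 − 140.55 = 41.35.
The triangle = ½ × 75.1818 × 41.35 = €1554.38 million.

€1554.38 million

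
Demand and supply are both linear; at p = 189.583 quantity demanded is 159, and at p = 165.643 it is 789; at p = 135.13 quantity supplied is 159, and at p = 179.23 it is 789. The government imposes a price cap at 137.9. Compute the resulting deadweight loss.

Demand slope = (165.643 − 189.583)/(789 − 159) = −0.038, so p = 195.625 − 0.038q.
Supply slope = (179.23 − 135.13)/(789 − 159) = 0.07, so p = 124 + 0.07q.
Competitive equilibrium: 195.625 − 0.038q = 124 + 0.07q → q* = 663.1944, p* = 170.4236.
At the ceiling p = 137.9, quantity supplied = (137.9 − 124)/0.07 = 198.5714.
Willingness to pay at q' = 198.5714: 195.625 − 0.038·198.5714 = 188.0793.
Δq = 663.1944 − 198.5714 = 464.623; wedge = 188.0793 − 137.9 = 50.1793.
Deadweight loss = ½ × 464.623 × 50.1793 = 11657.23.

11657.23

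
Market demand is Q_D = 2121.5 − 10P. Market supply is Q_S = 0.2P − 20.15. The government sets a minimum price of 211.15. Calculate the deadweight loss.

357.66

In inverse form: demand P = 212.15 − 0.1Q, supply P = 100.75 + 5Q.
Competitive equilibrium: 212.15 − 0.1Q = 100.75 + 5Q → Q* = 21.8431, P* = 209.9657.
At the floor P = 211.15, quantity demanded = (212.15 − 211.15)/0.1 = 10.
Sellers' marginal cost at Q' = 10: 100.75 + 5·10 = 150.75.
ΔQ = 21.8431 − 10 = 11.8431; wedge = 211.15 − 150.75 = 60.4.
Deadweight loss = ½ × 11.8431 × 60.4 = 357.66.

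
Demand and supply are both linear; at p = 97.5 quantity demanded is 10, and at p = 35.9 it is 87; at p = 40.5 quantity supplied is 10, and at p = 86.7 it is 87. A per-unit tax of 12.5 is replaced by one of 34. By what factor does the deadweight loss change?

7.3984

Demand slope = (35.9 − 97.5)/(87 − 10) = −0.8, so p = 105.5 − 0.8q.
Supply slope = (86.7 − 40.5)/(87 − 10) = 0.6, so p = 34.5 + 0.6q.
Competitive equilibrium: 105.5 − 0.8q = 34.5 + 0.6q → q* = 50.7143, p* = 64.9286.
For a per-unit tax t: Δq = t/1.4, so DWL = ½·t·(t/1.4) = t²/2.8.
At t = 12.5: DWL = 55.804. At t = 34: DWL = 412.857.
Ratio = (34/12.5)² = 7.3984.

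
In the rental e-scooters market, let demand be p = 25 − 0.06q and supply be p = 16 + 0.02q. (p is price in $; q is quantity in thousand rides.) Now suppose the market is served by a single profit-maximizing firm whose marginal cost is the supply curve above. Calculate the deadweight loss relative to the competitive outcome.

Competitive equilibrium: 25 − 0.06q = 16 + 0.02q → q* = 112.5, p* = 18.25.
Marginal revenue: MR = 25 − 0.12q. Set MR = MC: 25 − 0.12q = 16 + 0.02q → q_m = 64.28571.
Price p_m = 25 − 0.06·64.28571 = 21.14286; MC(q_m) = 16 + 0.02·64.28571 = 17.28571.
Competitive q* = 112.5, so Δq = 48.21429; wedge = 21.14286 − 17.28571 = 3.85715.
DWL = ½ × 48.21429 × 3.85715 = $92.98 thousand.

$92.98 thousand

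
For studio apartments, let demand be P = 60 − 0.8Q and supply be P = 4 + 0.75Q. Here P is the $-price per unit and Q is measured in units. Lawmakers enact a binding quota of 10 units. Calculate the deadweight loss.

Competitive equilibrium: 60 − 0.8Q = 4 + 0.75Q → Q* = 36.129, P* = 31.0968.
At Q = 10: demand price = 60 − 0.8·10 = 52; supply price = 4 + 0.75·10 = 11.5.
ΔQ = 36.129 − 10 = 26.129; wedge = 52 − 11.5 = 40.5.
Deadweight loss = ½ × 26.129 × 40.5 = $529.11.

$529.11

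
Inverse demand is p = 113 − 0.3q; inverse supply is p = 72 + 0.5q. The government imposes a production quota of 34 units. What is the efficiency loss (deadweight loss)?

119.025

Competitive equilibrium: 113 − 0.3q = 72 + 0.5q → q* = 51.25, p* = 97.625.
At q = 34: demand price = 113 − 0.3·34 = 102.8; supply price = 72 + 0.5·34 = 89.
Δq = 51.25 − 34 = 17.25; wedge = 102.8 − 89 = 13.8.
The triangle = ½ × 17.25 × 13.8 = 119.025.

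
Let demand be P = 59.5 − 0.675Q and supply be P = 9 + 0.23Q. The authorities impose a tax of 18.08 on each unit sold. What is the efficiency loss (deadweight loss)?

Competitive equilibrium: 59.5 − 0.675Q = 9 + 0.23Q → Q* = 55.8011, P* = 21.8343.
With the tax, the buyer price exceeds the seller price by 18.08: (59.5 − 0.675Q) − (9 + 0.23Q) = 18.08 → Q' = 35.8232.
ΔQ = 55.8011 − 35.8232 = 19.9779; the wedge equals the tax, 18.08.
Welfare loss = ½ × 19.9779 × 18.08 = 180.60.

180.60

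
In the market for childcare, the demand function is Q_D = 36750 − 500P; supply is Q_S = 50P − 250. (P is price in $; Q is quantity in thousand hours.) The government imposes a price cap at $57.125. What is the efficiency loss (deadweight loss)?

$2831.85 thousand

In inverse form: demand P = 73.5 − 0.002Q, supply P = 5 + 0.02Q.
Competitive equilibrium: 73.5 − 0.002Q = 5 + 0.02Q → Q* = 3113.6364, P* = 67.2727.
At the ceiling P = 57.125, quantity supplied = (57.125 − 5)/0.02 = 2606.25.
Willingness to pay at Q' = 2606.25: 73.5 − 0.002·2606.25 = 68.2875.
ΔQ = 3113.6364 − 2606.25 = 507.3864; wedge = 68.2875 − 57.125 = 11.1625.
The triangle = ½ × 507.3864 × 11.1625 = $2831.85 thousand.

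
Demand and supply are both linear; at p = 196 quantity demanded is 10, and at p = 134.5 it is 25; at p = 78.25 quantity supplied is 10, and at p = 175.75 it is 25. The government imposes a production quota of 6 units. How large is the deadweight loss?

Demand slope = (134.5 − 196)/(25 − 10) = −4.1, so p = 237 − 4.1q.
Supply slope = (175.75 − 78.25)/(25 − 10) = 6.5, so p = 13.25 + 6.5q.
Competitive equilibrium: 237 − 4.1q = 13.25 + 6.5q → q* = 21.1085, p* = 150.4552.
At q = 6: demand price = 237 − 4.1·6 = 212.4; supply price = 13.25 + 6.5·6 = 52.25.
Δq = 21.1085 − 6 = 15.1085; wedge = 212.4 − 52.25 = 160.15.
Welfare loss = ½ × 15.1085 × 160.15 = 1209.81.

1209.81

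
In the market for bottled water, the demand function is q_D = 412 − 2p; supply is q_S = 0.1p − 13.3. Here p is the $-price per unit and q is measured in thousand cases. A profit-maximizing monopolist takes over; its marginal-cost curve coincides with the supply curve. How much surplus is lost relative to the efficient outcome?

$0.52 thousand

In inverse form: demand p = 206 − 0.5q, supply p = 133 + 10q.
Competitive equilibrium: 206 − 0.5q = 133 + 10q → q* = 6.9524, p* = 202.5238.
Marginal revenue: MR = 206 − q. Set MR = MC: 206 − q = 133 + 10q → q_m = 6.6364.
Price p_m = 206 − 0.5·6.6364 = 202.6818; MC(q_m) = 133 + 10·6.6364 = 199.364.
Competitive q* = 6.9524, so Δq = 0.316; wedge = 202.6818 − 199.364 = 3.3178.
The triangle = ½ × 0.316 × 3.3178 = $0.52 thousand.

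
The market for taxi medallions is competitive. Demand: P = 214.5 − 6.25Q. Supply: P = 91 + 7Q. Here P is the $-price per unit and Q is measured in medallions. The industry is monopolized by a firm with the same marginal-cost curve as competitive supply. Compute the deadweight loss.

Competitive equilibrium: 214.5 − 6.25Q = 91 + 7Q → Q* = 9.3208, P* = 156.2453.
Marginal revenue: MR = 214.5 − 12.5Q. Set MR = MC: 214.5 − 12.5Q = 91 + 7Q → Q_m = 6.3333.
Price P_m = 214.5 − 6.25·6.3333 = 174.9169; MC(Q_m) = 91 + 7·6.3333 = 135.3331.
Competitive Q* = 9.3208, so ΔQ = 2.9875; wedge = 174.9169 − 135.3331 = 39.5838.
The triangle = ½ × 2.9875 × 39.5838 = $59.13.

$59.13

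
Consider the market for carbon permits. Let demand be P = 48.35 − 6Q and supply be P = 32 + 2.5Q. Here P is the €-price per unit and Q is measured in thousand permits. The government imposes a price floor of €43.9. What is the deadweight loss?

Competitive equilibrium: 48.35 − 6Q = 32 + 2.5Q → Q* = 1.9235, P* = 36.8088.
At the floor P = 43.9, quantity demanded = (48.35 − 43.9)/6 = 0.7417.
Sellers' marginal cost at Q' = 0.7417: 32 + 2.5·0.7417 = 33.8543.
ΔQ = 1.9235 − 0.7417 = 1.1818; wedge = 43.9 − 33.8543 = 10.0457.
DWL = ½ × 1.1818 × 10.0457 = €5.94 thousand.

€5.94 thousand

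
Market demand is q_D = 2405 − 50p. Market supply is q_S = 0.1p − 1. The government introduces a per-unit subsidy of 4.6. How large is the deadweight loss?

In inverse form: demand p = 48.1 − 0.02q, supply p = 10 + 10q.
Competitive equilibrium: 48.1 − 0.02q = 10 + 10q → q* = 3.8024, p* = 48.024.
The subsidy lowers effective supply by 4.6: p = 5.4 + 10q.
New quantity: 48.1 − 0.02q = 5.4 + 10q → q' = 4.2615.
Overproduction Δq = 4.2615 − 3.8024 = 0.4591; wedge = subsidy = 4.6.
DWL = ½ × 0.4591 × 4.6 = 1.06.

1.06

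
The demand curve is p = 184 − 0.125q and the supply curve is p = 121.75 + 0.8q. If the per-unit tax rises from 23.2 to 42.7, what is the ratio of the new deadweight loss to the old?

Competitive equilibrium: 184 − 0.125q = 121.75 + 0.8q → q* = 67.2973, p* = 175.5878.
For a per-unit tax t: Δq = t/0.925, so DWL = ½·t·(t/0.925) = t²/1.85.
At t = 23.2: DWL = 290.941. At t = 42.7: DWL = 985.562.
Ratio = (42.7/23.2)² = 3.388.

3.388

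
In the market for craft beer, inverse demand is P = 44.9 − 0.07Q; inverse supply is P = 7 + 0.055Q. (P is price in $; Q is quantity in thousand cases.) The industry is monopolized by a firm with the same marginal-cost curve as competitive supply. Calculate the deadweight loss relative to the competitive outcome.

$740.40 thousand

Competitive equilibrium: 44.9 − 0.07Q = 7 + 0.055Q → Q* = 303.2, P* = 23.676.
Marginal revenue: MR = 44.9 − 0.14Q. Set MR = MC: 44.9 − 0.14Q = 7 + 0.055Q → Q_m = 194.359.
Price P_m = 44.9 − 0.07·194.359 = 31.2949; MC(Q_m) = 7 + 0.055·194.359 = 17.6897.
Competitive Q* = 303.2, so ΔQ = 108.841; wedge = 31.2949 − 17.6897 = 13.6052.
Deadweight loss = ½ × 108.841 × 13.6052 = $740.40 thousand.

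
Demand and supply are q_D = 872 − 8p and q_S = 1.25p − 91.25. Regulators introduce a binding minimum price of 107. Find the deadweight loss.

242.94

In inverse form: demand p = 109 − 0.125q, supply p = 73 + 0.8q.
Competitive equilibrium: 109 − 0.125q = 73 + 0.8q → q* = 38.9189, p* = 104.1351.
At the floor p = 107, quantity demanded = (109 − 107)/0.125 = 16.
Sellers' marginal cost at q' = 16: 73 + 0.8·16 = 85.8.
Δq = 38.9189 − 16 = 22.9189; wedge = 107 − 85.8 = 21.2.
The triangle = ½ × 22.9189 × 21.2 = 242.94.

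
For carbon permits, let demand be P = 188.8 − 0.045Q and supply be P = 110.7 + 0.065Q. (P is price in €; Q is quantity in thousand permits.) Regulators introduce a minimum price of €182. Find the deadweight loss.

€17179.62 thousand

Competitive equilibrium: 188.8 − 0.045Q = 110.7 + 0.065Q → Q* = 710, P* = 156.85.
At the floor P = 182, quantity demanded = (188.8 − 182)/0.045 = 151.11111.
Sellers' marginal cost at Q' = 151.11111: 110.7 + 0.065·151.11111 = 120.52222.
ΔQ = 710 − 151.11111 = 558.88889; wedge = 182 − 120.52222 = 61.47778.
DWL = ½ × 558.88889 × 61.47778 = €17179.62 thousand.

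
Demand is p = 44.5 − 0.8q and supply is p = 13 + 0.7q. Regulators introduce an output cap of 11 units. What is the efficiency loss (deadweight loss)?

Competitive equilibrium: 44.5 − 0.8q = 13 + 0.7q → q* = 21, p* = 27.7.
At q = 11: demand price = 44.5 − 0.8·11 = 35.7; supply price = 13 + 0.7·11 = 20.7.
Δq = 21 − 11 = 10; wedge = 35.7 − 20.7 = 15.
DWL = ½ × 10 × 15 = 75.

75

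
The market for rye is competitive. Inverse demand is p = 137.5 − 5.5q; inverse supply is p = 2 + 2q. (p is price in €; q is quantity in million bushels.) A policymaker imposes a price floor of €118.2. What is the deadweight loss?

€794.71 million

Competitive equilibrium: 137.5 − 5.5q = 2 + 2q → q* = 18.0667, p* = 38.1333.
At the floor p = 118.2, quantity demanded = (137.5 − 118.2)/5.5 = 3.5091.
Sellers' marginal cost at q' = 3.5091: 2 + 2·3.5091 = 9.0182.
Δq = 18.0667 − 3.5091 = 14.5576; wedge = 118.2 − 9.0182 = 109.1818.
DWL = ½ × 14.5576 × 109.1818 = €794.71 million.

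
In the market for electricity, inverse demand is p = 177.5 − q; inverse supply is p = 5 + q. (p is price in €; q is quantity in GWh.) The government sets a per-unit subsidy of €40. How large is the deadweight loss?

Competitive equilibrium: 177.5 − q = 5 + q → q* = 86.25, p* = 91.25.
The subsidy lowers effective supply by 40: p = q − 35.
New quantity: 177.5 − q = q − 35 → q' = 106.25.
Overproduction Δq = 106.25 − 86.25 = 20; wedge = subsidy = 40.
The triangle = ½ × 20 × 40 = €400.

€400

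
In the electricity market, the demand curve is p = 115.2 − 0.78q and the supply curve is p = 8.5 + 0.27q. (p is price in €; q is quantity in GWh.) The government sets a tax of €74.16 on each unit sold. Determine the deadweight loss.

€2618.91

Competitive equilibrium: 115.2 − 0.78q = 8.5 + 0.27q → q* = 101.61905, p* = 35.93714.
With the tax, the buyer price exceeds the seller price by 74.16: (115.2 − 0.78q) − (8.5 + 0.27q) = 74.16 → q' = 30.99048.
Δq = 101.61905 − 30.99048 = 70.62857; the wedge equals the tax, 74.16.
The triangle = ½ × 70.62857 × 74.16 = €2618.91.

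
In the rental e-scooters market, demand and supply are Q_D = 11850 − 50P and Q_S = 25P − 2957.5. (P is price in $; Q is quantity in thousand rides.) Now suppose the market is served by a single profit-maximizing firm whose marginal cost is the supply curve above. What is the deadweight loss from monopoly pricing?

$7338.38 thousand

In inverse form: demand P = 237 − 0.02Q, supply P = 118.3 + 0.04Q.
Competitive equilibrium: 237 − 0.02Q = 118.3 + 0.04Q → Q* = 1978.3333, P* = 197.4333.
Marginal revenue: MR = 237 − 0.04Q. Set MR = MC: 237 − 0.04Q = 118.3 + 0.04Q → Q_m = 1483.75.
Price P_m = 237 − 0.02·1483.75 = 207.325; MC(Q_m) = 118.3 + 0.04·1483.75 = 177.65.
Competitive Q* = 1978.3333, so ΔQ = 494.5833; wedge = 207.325 − 177.65 = 29.675.
DWL = ½ × 494.5833 × 29.675 = $7338.38 thousand.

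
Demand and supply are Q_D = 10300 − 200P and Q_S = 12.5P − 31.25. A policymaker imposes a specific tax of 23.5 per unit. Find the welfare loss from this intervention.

3248.53

In inverse form: demand P = 51.5 − 0.005Q, supply P = 2.5 + 0.08Q.
Competitive equilibrium: 51.5 − 0.005Q = 2.5 + 0.08Q → Q* = 576.4706, P* = 48.6176.
With the tax, the buyer price exceeds the seller price by 23.5: (51.5 − 0.005Q) − (2.5 + 0.08Q) = 23.5 → Q' = 300.
ΔQ = 576.4706 − 300 = 276.4706; the wedge equals the tax, 23.5.
Welfare loss = ½ × 276.4706 × 23.5 = 3248.53.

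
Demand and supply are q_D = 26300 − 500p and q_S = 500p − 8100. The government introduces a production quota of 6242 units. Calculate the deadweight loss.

16336.328

In inverse form: demand p = 52.6 − 0.002q, supply p = 16.2 + 0.002q.
Competitive equilibrium: 52.6 − 0.002q = 16.2 + 0.002q → q* = 9100, p* = 34.4.
At q = 6242: demand price = 52.6 − 0.002·6242 = 40.116; supply price = 16.2 + 0.002·6242 = 28.684.
Δq = 9100 − 6242 = 2858; wedge = 40.116 − 28.684 = 11.432.
The triangle = ½ × 2858 × 11.432 = 16336.328.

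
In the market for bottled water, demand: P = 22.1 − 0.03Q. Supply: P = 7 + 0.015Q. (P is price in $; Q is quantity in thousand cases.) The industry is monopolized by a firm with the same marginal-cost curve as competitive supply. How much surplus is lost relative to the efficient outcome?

$405.35 thousand

Competitive equilibrium: 22.1 − 0.03Q = 7 + 0.015Q → Q* = 335.5556, P* = 12.0333.
Marginal revenue: MR = 22.1 − 0.06Q. Set MR = MC: 22.1 − 0.06Q = 7 + 0.015Q → Q_m = 201.3333.
Price P_m = 22.1 − 0.03·201.3333 = 16.06; MC(Q_m) = 7 + 0.015·201.3333 = 10.02.
Competitive Q* = 335.5556, so ΔQ = 134.2223; wedge = 16.06 − 10.02 = 6.04.
Welfare loss = ½ × 134.2223 × 6.04 = $405.35 thousand.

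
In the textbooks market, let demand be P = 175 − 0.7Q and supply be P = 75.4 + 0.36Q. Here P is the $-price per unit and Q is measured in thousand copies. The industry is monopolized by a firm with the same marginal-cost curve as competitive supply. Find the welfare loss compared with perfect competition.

Competitive equilibrium: 175 − 0.7Q = 75.4 + 0.36Q → Q* = 93.9623, P* = 109.2264.
Marginal revenue: MR = 175 − 1.4Q. Set MR = MC: 175 − 1.4Q = 75.4 + 0.36Q → Q_m = 56.5909.
Price P_m = 175 − 0.7·56.5909 = 135.3864; MC(Q_m) = 75.4 + 0.36·56.5909 = 95.7727.
Competitive Q* = 93.9623, so ΔQ = 37.3714; wedge = 135.3864 − 95.7727 = 39.6137.
Deadweight loss = ½ × 37.3714 × 39.6137 = $740.21 thousand.

$740.21 thousand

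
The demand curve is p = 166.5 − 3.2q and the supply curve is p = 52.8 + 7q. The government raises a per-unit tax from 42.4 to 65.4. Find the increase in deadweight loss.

Competitive equilibrium: 166.5 − 3.2q = 52.8 + 7q → q* = 11.1471, p* = 130.8294.
For a per-unit tax t: Δq = t/10.2, so DWL = ½·t·(t/10.2) = t²/20.4.
At t = 42.4: DWL = 88.125. At t = 65.4: DWL = 209.665.
Increase = 209.665 − 88.125 = 121.54.

121.54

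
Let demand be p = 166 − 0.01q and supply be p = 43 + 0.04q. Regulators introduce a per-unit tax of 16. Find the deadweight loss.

Competitive equilibrium: 166 − 0.01q = 43 + 0.04q → q* = 2460, p* = 141.4.
With the tax, the buyer price exceeds the seller price by 16: (166 − 0.01q) − (43 + 0.04q) = 16 → q' = 2140.
Δq = 2460 − 2140 = 320; the wedge equals the tax, 16.
Deadweight loss = ½ × 320 × 16 = 2560.

2560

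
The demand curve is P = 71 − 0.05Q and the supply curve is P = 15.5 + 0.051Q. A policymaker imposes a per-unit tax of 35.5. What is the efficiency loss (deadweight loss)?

Competitive equilibrium: 71 − 0.05Q = 15.5 + 0.051Q → Q* = 549.505, P* = 43.5248.
With the tax, the buyer price exceeds the seller price by 35.5: (71 − 0.05Q) − (15.5 + 0.051Q) = 35.5 → Q' = 198.0198.
ΔQ = 549.505 − 198.0198 = 351.4852; the wedge equals the tax, 35.5.
DWL = ½ × 351.4852 × 35.5 = 6238.86.

6238.86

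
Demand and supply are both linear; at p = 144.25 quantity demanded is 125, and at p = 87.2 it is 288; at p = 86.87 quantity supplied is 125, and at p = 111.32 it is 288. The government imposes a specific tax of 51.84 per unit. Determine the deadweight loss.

2687.39

Demand slope = (87.2 − 144.25)/(288 − 125) = −0.35, so p = 188 − 0.35q.
Supply slope = (111.32 − 86.87)/(288 − 125) = 0.15, so p = 68.12 + 0.15q.
Competitive equilibrium: 188 − 0.35q = 68.12 + 0.15q → q* = 239.76, p* = 104.084.
With the tax, the buyer price exceeds the seller price by 51.84: (188 − 0.35q) − (68.12 + 0.15q) = 51.84 → q' = 136.08.
Δq = 239.76 − 136.08 = 103.68; the wedge equals the tax, 51.84.
The triangle = ½ × 103.68 × 51.84 = 2687.39.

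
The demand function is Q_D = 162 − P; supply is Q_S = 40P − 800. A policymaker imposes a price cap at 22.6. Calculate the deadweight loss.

611.30

In inverse form: demand P = 162 − Q, supply P = 20 + 0.025Q.
Competitive equilibrium: 162 − Q = 20 + 0.025Q → Q* = 138.5366, P* = 23.4634.
At the ceiling P = 22.6, quantity supplied = (22.6 − 20)/0.025 = 104.
Willingness to pay at Q' = 104: 162 − 1·104 = 58.
ΔQ = 138.5366 − 104 = 34.5366; wedge = 58 − 22.6 = 35.4.
DWL = ½ × 34.5366 × 35.4 = 611.30.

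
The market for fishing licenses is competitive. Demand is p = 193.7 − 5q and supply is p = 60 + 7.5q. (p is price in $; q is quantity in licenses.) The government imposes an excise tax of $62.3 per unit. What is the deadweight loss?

$155.25

Competitive equilibrium: 193.7 − 5q = 60 + 7.5q → q* = 10.696, p* = 140.22.
With the tax, the buyer price exceeds the seller price by 62.3: (193.7 − 5q) − (60 + 7.5q) = 62.3 → q' = 5.712.
Δq = 10.696 − 5.712 = 4.984; the wedge equals the tax, 62.3.
Deadweight loss = ½ × 4.984 × 62.3 = $155.25.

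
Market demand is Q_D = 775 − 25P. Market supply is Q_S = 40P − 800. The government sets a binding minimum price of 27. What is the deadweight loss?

155.77

In inverse form: demand P = 31 − 0.04Q, supply P = 20 + 0.025Q.
Competitive equilibrium: 31 − 0.04Q = 20 + 0.025Q → Q* = 169.2308, P* = 24.2308.
At the floor P = 27, quantity demanded = (31 − 27)/0.04 = 100.
Sellers' marginal cost at Q' = 100: 20 + 0.025·100 = 22.5.
ΔQ = 169.2308 − 100 = 69.2308; wedge = 27 − 22.5 = 4.5.
DWL = ½ × 69.2308 × 4.5 = 155.77.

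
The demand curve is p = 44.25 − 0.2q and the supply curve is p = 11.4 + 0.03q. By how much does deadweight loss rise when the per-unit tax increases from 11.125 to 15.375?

Competitive equilibrium: 44.25 − 0.2q = 11.4 + 0.03q → q* = 142.8261, p* = 15.6848.
For a per-unit tax t: Δq = t/0.23, so DWL = ½·t·(t/0.23) = t²/0.46.
At t = 11.125: DWL = 269.056. At t = 15.375: DWL = 513.893.
Increase = 513.893 − 269.056 = 244.84.

244.84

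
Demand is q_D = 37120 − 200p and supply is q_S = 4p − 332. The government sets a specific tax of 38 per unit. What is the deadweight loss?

2831.37

In inverse form: demand p = 185.6 − 0.005q, supply p = 83 + 0.25q.
Competitive equilibrium: 185.6 − 0.005q = 83 + 0.25q → q* = 402.3529, p* = 183.5882.
With the tax, the buyer price exceeds the seller price by 38: (185.6 − 0.005q) − (83 + 0.25q) = 38 → q' = 253.3333.
Δq = 402.3529 − 253.3333 = 149.0196; the wedge equals the tax, 38.
Welfare loss = ½ × 149.0196 × 38 = 2831.37.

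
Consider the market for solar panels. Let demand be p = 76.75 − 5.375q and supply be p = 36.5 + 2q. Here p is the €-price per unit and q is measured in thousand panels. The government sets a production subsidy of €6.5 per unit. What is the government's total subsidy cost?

Competitive equilibrium: 76.75 − 5.375q = 36.5 + 2q → q* = 5.4576, p* = 47.4153.
The subsidy lowers effective supply by 6.5: p = 30 + 2q.
New quantity: 76.75 − 5.375q = 30 + 2q → q' = 6.339.
Total subsidy cost = 6.5 × 6.339 = €41.20 thousand.

€41.20 thousand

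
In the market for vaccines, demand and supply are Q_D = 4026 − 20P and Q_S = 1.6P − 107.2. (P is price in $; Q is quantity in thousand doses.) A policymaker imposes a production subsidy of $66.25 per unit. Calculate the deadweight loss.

$3251.16 thousand

In inverse form: demand P = 201.3 − 0.05Q, supply P = 67 + 0.625Q.
Competitive equilibrium: 201.3 − 0.05Q = 67 + 0.625Q → Q* = 198.963, P* = 191.3519.
The subsidy lowers effective supply by 66.25: P = 0.75 + 0.625Q.
New quantity: 201.3 − 0.05Q = 0.75 + 0.625Q → Q' = 297.1111.
Overproduction ΔQ = 297.1111 − 198.963 = 98.1481; wedge = subsidy = 66.25.
The triangle = ½ × 98.1481 × 66.25 = $3251.16 thousand.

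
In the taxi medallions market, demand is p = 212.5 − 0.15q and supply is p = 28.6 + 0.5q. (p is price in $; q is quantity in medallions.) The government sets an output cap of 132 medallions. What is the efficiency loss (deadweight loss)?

$7402.78

Competitive equilibrium: 212.5 − 0.15q = 28.6 + 0.5q → q* = 282.9231, p* = 170.0615.
At q = 132: demand price = 212.5 − 0.15·132 = 192.7; supply price = 28.6 + 0.5·132 = 94.6.
Δq = 282.9231 − 132 = 150.9231; wedge = 192.7 − 94.6 = 98.1.
Welfare loss = ½ × 150.9231 × 98.1 = $7402.78.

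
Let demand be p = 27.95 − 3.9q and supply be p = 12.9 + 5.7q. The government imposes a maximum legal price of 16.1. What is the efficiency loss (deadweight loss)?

4.86

Competitive equilibrium: 27.95 − 3.9q = 12.9 + 5.7q → q* = 1.5677, p* = 21.8359.
At the ceiling p = 16.1, quantity supplied = (16.1 − 12.9)/5.7 = 0.5614.
Willingness to pay at q' = 0.5614: 27.95 − 3.9·0.5614 = 25.7605.
Δq = 1.5677 − 0.5614 = 1.0063; wedge = 25.7605 − 16.1 = 9.6605.
Deadweight loss = ½ × 1.0063 × 9.6605 = 4.86.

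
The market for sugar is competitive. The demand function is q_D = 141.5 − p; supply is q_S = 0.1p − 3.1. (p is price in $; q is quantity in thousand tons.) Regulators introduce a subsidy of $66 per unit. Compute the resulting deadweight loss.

$198 thousand

In inverse form: demand p = 141.5 − q, supply p = 31 + 10q.
Competitive equilibrium: 141.5 − q = 31 + 10q → q* = 10.0455, p* = 131.4545.
The subsidy lowers effective supply by 66: p = 10q − 35.
New quantity: 141.5 − q = 10q − 35 → q' = 16.0455.
Overproduction Δq = 16.0455 − 10.0455 = 6; wedge = subsidy = 66.
Welfare loss = ½ × 6 × 66 = $198 thousand.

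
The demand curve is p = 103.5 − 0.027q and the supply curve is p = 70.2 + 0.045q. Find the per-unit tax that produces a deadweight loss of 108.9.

3.96

Competitive equilibrium: 103.5 − 0.027q = 70.2 + 0.045q → q* = 462.5, p* = 91.0125.
A tax t gives Δq = t/0.072 and wedge t, so DWL = t²/0.144.
t²/0.144 = 108.9 → t² = 15.6816 → t = 3.96.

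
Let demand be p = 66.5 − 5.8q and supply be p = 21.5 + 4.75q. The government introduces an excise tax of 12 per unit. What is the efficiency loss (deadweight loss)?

6.82

Competitive equilibrium: 66.5 − 5.8q = 21.5 + 4.75q → q* = 4.2654, p* = 41.7607.
With the tax, the buyer price exceeds the seller price by 12: (66.5 − 5.8q) − (21.5 + 4.75q) = 12 → q' = 3.128.
Δq = 4.2654 − 3.128 = 1.1374; the wedge equals the tax, 12.
The triangle = ½ × 1.1374 × 12 = 6.82.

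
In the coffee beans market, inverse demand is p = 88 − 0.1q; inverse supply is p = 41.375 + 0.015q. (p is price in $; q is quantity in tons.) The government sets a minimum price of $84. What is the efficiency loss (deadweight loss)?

Competitive equilibrium: 88 − 0.1q = 41.375 + 0.015q → q* = 405.4348, p* = 47.4565.
At the floor p = 84, quantity demanded = (88 − 84)/0.1 = 40.
Sellers' marginal cost at q' = 40: 41.375 + 0.015·40 = 41.975.
Δq = 405.4348 − 40 = 365.4348; wedge = 84 − 41.975 = 42.025.
DWL = ½ × 365.4348 × 42.025 = $7678.70.

$7678.70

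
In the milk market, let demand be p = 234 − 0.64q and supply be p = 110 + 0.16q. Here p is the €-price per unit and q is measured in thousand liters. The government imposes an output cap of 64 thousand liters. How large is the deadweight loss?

Competitive equilibrium: 234 − 0.64q = 110 + 0.16q → q* = 155, p* = 134.8.
At q = 64: demand price = 234 − 0.64·64 = 193.04; supply price = 110 + 0.16·64 = 120.24.
Δq = 155 − 64 = 91; wedge = 193.04 − 120.24 = 72.8.
The triangle = ½ × 91 × 72.8 = €3312.40 thousand.

€3312.40 thousand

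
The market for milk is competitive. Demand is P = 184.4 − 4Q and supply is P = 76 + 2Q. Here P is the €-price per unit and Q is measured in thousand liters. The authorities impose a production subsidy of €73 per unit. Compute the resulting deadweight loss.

Competitive equilibrium: 184.4 − 4Q = 76 + 2Q → Q* = 18.0667, P* = 112.1333.
The subsidy lowers effective supply by 73: P = 3 + 2Q.
New quantity: 184.4 − 4Q = 3 + 2Q → Q' = 30.2333.
Overproduction ΔQ = 30.2333 − 18.0667 = 12.1666; wedge = subsidy = 73.
The triangle = ½ × 12.1666 × 73 = €444.08 thousand.

€444.08 thousand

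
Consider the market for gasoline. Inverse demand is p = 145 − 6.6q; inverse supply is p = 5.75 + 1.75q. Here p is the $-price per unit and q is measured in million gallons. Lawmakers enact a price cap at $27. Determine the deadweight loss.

Competitive equilibrium: 145 − 6.6q = 5.75 + 1.75q → q* = 16.6766, p* = 34.9341.
At the ceiling p = 27, quantity supplied = (27 − 5.75)/1.75 = 12.1429.
Willingness to pay at q' = 12.1429: 145 − 6.6·12.1429 = 64.8569.
Δq = 16.6766 − 12.1429 = 4.5337; wedge = 64.8569 − 27 = 37.8569.
DWL = ½ × 4.5337 × 37.8569 = $85.82 million.

$85.82 million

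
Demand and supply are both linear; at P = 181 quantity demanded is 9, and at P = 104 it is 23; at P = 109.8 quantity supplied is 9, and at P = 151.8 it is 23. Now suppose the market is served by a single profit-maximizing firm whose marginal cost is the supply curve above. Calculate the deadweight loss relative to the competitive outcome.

198.05

Demand slope = (104 − 181)/(23 − 9) = −5.5, so P = 230.5 − 5.5Q.
Supply slope = (151.8 − 109.8)/(23 − 9) = 3, so P = 82.8 + 3Q.
Competitive equilibrium: 230.5 − 5.5Q = 82.8 + 3Q → Q* = 17.3765, P* = 134.9294.
Marginal revenue: MR = 230.5 − 11Q. Set MR = MC: 230.5 − 11Q = 82.8 + 3Q → Q_m = 10.55.
Price P_m = 230.5 − 5.5·10.55 = 172.475; MC(Q_m) = 82.8 + 3·10.55 = 114.45.
Competitive Q* = 17.3765, so ΔQ = 6.8265; wedge = 172.475 − 114.45 = 58.025.
The triangle = ½ × 6.8265 × 58.025 = 198.05.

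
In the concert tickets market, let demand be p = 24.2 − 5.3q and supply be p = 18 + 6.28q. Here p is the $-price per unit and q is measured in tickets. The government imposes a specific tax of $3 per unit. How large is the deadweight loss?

Competitive equilibrium: 24.2 − 5.3q = 18 + 6.28q → q* = 0.5354, p* = 21.3623.
With the tax, the buyer price exceeds the seller price by 3: (24.2 − 5.3q) − (18 + 6.28q) = 3 → q' = 0.2763.
Δq = 0.5354 − 0.2763 = 0.2591; the wedge equals the tax, 3.
The triangle = ½ × 0.2591 × 3 = $0.39.

$0.39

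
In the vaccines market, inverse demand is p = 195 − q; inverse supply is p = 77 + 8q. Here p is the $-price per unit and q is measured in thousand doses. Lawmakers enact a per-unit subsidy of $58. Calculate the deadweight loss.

Competitive equilibrium: 195 − q = 77 + 8q → q* = 13.1111, p* = 181.8889.
The subsidy lowers effective supply by 58: p = 19 + 8q.
New quantity: 195 − q = 19 + 8q → q' = 19.5556.
Overproduction Δq = 19.5556 − 13.1111 = 6.4445; wedge = subsidy = 58.
Welfare loss = ½ × 6.4445 × 58 = $186.89 thousand.

$186.89 thousand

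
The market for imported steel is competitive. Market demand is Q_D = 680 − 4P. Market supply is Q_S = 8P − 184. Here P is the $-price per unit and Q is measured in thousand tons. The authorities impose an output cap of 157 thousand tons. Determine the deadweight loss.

In inverse form: demand P = 170 − 0.25Q, supply P = 23 + 0.125Q.
Competitive equilibrium: 170 − 0.25Q = 23 + 0.125Q → Q* = 392, P* = 72.
At Q = 157: demand price = 170 − 0.25·157 = 130.75; supply price = 23 + 0.125·157 = 42.625.
ΔQ = 392 − 157 = 235; wedge = 130.75 − 42.625 = 88.125.
Welfare loss = ½ × 235 × 88.125 = $10354.69 thousand.

$10354.69 thousand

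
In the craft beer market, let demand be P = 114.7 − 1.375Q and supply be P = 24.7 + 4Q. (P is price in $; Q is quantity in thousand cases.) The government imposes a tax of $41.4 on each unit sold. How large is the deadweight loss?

Competitive equilibrium: 114.7 − 1.375Q = 24.7 + 4Q → Q* = 16.7442, P* = 91.6767.
With the tax, the buyer price exceeds the seller price by 41.4: (114.7 − 1.375Q) − (24.7 + 4Q) = 41.4 → Q' = 9.0419.
ΔQ = 16.7442 − 9.0419 = 7.7023; the wedge equals the tax, 41.4.
DWL = ½ × 7.7023 × 41.4 = $159.44 thousand.

$159.44 thousand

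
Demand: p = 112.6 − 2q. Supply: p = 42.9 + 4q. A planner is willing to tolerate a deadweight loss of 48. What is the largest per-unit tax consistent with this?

Competitive equilibrium: 112.6 − 2q = 42.9 + 4q → q* = 11.6167, p* = 89.3667.
A tax t gives Δq = t/6 and wedge t, so DWL = t²/12.
t²/12 = 48 → t² = 576 → t = 24.

24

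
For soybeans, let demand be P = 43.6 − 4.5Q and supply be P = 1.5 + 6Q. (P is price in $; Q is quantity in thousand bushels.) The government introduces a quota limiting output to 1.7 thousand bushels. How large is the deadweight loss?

Competitive equilibrium: 43.6 − 4.5Q = 1.5 + 6Q → Q* = 4.0095, P* = 25.5571.
At Q = 1.7: demand price = 43.6 − 4.5·1.7 = 35.95; supply price = 1.5 + 6·1.7 = 11.7.
ΔQ = 4.0095 − 1.7 = 2.3095; wedge = 35.95 − 11.7 = 24.25.
Deadweight loss = ½ × 2.3095 × 24.25 = $28 thousand.

$28 thousand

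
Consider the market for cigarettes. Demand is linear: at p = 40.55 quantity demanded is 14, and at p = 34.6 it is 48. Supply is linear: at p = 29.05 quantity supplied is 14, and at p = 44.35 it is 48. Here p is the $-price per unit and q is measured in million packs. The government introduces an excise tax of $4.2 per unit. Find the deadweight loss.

$14.112 million

Demand slope = (34.6 − 40.55)/(48 − 14) = −0.175, so p = 43 − 0.175q.
Supply slope = (44.35 − 29.05)/(48 − 14) = 0.45, so p = 22.75 + 0.45q.
Competitive equilibrium: 43 − 0.175q = 22.75 + 0.45q → q* = 32.4, p* = 37.33.
With the tax, the buyer price exceeds the seller price by 4.2: (43 − 0.175q) − (22.75 + 0.45q) = 4.2 → q' = 25.68.
Δq = 32.4 − 25.68 = 6.72; the wedge equals the tax, 4.2.
The triangle = ½ × 6.72 × 4.2 = $14.112 million.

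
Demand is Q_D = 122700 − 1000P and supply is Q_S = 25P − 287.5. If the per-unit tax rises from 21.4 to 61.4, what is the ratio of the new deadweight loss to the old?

In inverse form: demand P = 122.7 − 0.001Q, supply P = 11.5 + 0.04Q.
Competitive equilibrium: 122.7 − 0.001Q = 11.5 + 0.04Q → Q* = 2712.1951, P* = 119.9878.
For a per-unit tax t: ΔQ = t/0.041, so DWL = ½·t·(t/0.041) = t²/0.082.
At t = 21.4: DWL = 5584.878. At t = 61.4: DWL = 45975.122.
Ratio = (61.4/21.4)² = 8.232.

8.232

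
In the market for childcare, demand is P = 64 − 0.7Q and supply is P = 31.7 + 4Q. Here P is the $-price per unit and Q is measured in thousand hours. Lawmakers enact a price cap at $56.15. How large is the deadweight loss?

$1.36 thousand

Competitive equilibrium: 64 − 0.7Q = 31.7 + 4Q → Q* = 6.8723, P* = 59.1894.
At the ceiling P = 56.15, quantity supplied = (56.15 − 31.7)/4 = 6.1125.
Willingness to pay at Q' = 6.1125: 64 − 0.7·6.1125 = 59.7213.
ΔQ = 6.8723 − 6.1125 = 0.7598; wedge = 59.7213 − 56.15 = 3.5713.
DWL = ½ × 0.7598 × 3.5713 = $1.36 thousand.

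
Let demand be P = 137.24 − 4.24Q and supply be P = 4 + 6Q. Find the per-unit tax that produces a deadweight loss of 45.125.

Competitive equilibrium: 137.24 − 4.24Q = 4 + 6Q → Q* = 13.0117, P* = 82.0703.
A tax t gives ΔQ = t/10.24 and wedge t, so DWL = t²/20.48.
t²/20.48 = 45.125 → t² = 924.16 → t = 30.4.

30.4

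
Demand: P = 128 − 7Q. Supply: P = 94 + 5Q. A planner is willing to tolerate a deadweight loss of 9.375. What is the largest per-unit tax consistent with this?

Competitive equilibrium: 128 − 7Q = 94 + 5Q → Q* = 2.8333, P* = 108.1667.
A tax t gives ΔQ = t/12 and wedge t, so DWL = t²/24.
t²/24 = 9.375 → t² = 225 → t = 15.

15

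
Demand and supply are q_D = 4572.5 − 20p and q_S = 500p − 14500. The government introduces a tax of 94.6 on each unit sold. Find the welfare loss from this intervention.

86049.62

In inverse form: demand p = 228.625 − 0.05q, supply p = 29 + 0.002q.
Competitive equilibrium: 228.625 − 0.05q = 29 + 0.002q → q* = 3838.9423, p* = 36.6779.
With the tax, the buyer price exceeds the seller price by 94.6: (228.625 − 0.05q) − (29 + 0.002q) = 94.6 → q' = 2019.7115.
Δq = 3838.9423 − 2019.7115 = 1819.2308; the wedge equals the tax, 94.6.
Deadweight loss = ½ × 1819.2308 × 94.6 = 86049.62.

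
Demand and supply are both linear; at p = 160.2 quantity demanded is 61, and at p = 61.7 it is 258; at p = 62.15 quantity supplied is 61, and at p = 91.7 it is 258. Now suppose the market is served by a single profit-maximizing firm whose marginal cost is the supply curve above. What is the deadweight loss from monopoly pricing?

2757.20

Demand slope = (61.7 − 160.2)/(258 − 61) = −0.5, so p = 190.7 − 0.5q.
Supply slope = (91.7 − 62.15)/(258 − 61) = 0.15, so p = 53 + 0.15q.
Competitive equilibrium: 190.7 − 0.5q = 53 + 0.15q → q* = 211.84615, p* = 84.77692.
Marginal revenue: MR = 190.7 − q. Set MR = MC: 190.7 − q = 53 + 0.15q → q_m = 119.73913.
Price p_m = 190.7 − 0.5·119.73913 = 130.83044; MC(q_m) = 53 + 0.15·119.73913 = 70.96087.
Competitive q* = 211.84615, so Δq = 92.10702; wedge = 130.83044 − 70.96087 = 59.86957.
The triangle = ½ × 92.10702 × 59.86957 = 2757.20.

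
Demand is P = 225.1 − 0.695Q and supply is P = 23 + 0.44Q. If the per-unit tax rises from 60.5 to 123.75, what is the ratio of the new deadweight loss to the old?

4.184

Competitive equilibrium: 225.1 − 0.695Q = 23 + 0.44Q → Q* = 178.0617, P* = 101.3471.
For a per-unit tax t: ΔQ = t/1.135, so DWL = ½·t·(t/1.135) = t²/2.27.
At t = 60.5: DWL = 1612.445. At t = 123.75: DWL = 6746.283.
Ratio = (123.75/60.5)² = 4.184.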